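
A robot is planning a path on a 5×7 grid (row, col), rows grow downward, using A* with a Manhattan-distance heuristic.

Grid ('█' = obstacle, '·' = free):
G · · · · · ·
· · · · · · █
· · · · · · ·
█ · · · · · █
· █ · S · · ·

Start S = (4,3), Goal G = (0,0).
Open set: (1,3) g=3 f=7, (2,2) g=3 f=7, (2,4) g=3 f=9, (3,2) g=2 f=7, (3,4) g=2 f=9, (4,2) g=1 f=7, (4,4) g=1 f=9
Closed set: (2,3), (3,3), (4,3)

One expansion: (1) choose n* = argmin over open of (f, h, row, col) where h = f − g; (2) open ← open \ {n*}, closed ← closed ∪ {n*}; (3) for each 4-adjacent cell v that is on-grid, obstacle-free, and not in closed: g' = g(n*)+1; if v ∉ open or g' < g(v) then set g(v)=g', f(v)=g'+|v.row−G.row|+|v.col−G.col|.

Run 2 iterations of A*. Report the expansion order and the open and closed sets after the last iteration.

step 1: expand (1,3) (f=7, h=4) → closed; open now [(0,3) g=4 f=7, (1,2) g=4 f=7, (1,4) g=4 f=9, (2,2) g=3 f=7, (2,4) g=3 f=9, (3,2) g=2 f=7, (3,4) g=2 f=9, (4,2) g=1 f=7, (4,4) g=1 f=9]
step 2: expand (0,3) (f=7, h=3) → closed; open now [(0,2) g=5 f=7, (0,4) g=5 f=9, (1,2) g=4 f=7, (1,4) g=4 f=9, (2,2) g=3 f=7, (2,4) g=3 f=9, (3,2) g=2 f=7, (3,4) g=2 f=9, (4,2) g=1 f=7, (4,4) g=1 f=9]

order=[(1,3) → (0,3)]; open=[(0,2) g=5 f=7, (0,4) g=5 f=9, (1,2) g=4 f=7, (1,4) g=4 f=9, (2,2) g=3 f=7, (2,4) g=3 f=9, (3,2) g=2 f=7, (3,4) g=2 f=9, (4,2) g=1 f=7, (4,4) g=1 f=9]; closed=[(0,3), (1,3), (2,3), (3,3), (4,3)]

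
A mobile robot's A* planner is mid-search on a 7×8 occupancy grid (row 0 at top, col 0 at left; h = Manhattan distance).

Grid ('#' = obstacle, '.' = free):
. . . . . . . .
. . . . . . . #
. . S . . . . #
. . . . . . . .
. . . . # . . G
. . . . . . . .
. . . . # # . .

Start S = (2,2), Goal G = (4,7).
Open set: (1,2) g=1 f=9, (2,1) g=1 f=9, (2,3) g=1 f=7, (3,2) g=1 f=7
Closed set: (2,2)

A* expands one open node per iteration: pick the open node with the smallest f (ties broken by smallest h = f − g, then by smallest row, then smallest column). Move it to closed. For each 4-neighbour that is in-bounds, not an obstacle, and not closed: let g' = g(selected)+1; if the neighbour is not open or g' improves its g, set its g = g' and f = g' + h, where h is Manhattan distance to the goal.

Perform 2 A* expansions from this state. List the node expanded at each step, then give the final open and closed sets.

step 1: expand (2,3) (f=7, h=6) → closed; open now [(1,2) g=1 f=9, (1,3) g=2 f=9, (2,1) g=1 f=9, (2,4) g=2 f=7, (3,2) g=1 f=7, (3,3) g=2 f=7]
step 2: expand (2,4) (f=7, h=5) → closed; open now [(1,2) g=1 f=9, (1,3) g=2 f=9, (1,4) g=3 f=9, (2,1) g=1 f=9, (2,5) g=3 f=7, (3,2) g=1 f=7, (3,3) g=2 f=7, (3,4) g=3 f=7]

order=[(2,3) → (2,4)]; open=[(1,2) g=1 f=9, (1,3) g=2 f=9, (1,4) g=3 f=9, (2,1) g=1 f=9, (2,5) g=3 f=7, (3,2) g=1 f=7, (3,3) g=2 f=7, (3,4) g=3 f=7]; closed=[(2,2), (2,3), (2,4)]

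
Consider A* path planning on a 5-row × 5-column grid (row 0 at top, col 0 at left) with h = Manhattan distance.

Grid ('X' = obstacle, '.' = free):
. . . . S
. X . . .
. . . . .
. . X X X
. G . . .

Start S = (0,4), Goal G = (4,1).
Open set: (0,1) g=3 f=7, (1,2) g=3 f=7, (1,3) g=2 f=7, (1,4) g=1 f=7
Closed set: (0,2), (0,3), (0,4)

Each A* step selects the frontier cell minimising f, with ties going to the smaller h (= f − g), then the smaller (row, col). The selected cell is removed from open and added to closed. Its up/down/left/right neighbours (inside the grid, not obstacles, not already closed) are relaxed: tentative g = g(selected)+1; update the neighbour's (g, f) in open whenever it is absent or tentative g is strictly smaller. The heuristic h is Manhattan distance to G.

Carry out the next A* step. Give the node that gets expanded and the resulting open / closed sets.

expanded=(0,1); open=[(0,0) g=4 f=9, (1,2) g=3 f=7, (1,3) g=2 f=7, (1,4) g=1 f=7]; closed=[(0,1), (0,2), (0,3), (0,4)]

step 1: expand (0,1) (f=7, h=4) → closed; open now [(0,0) g=4 f=9, (1,2) g=3 f=7, (1,3) g=2 f=7, (1,4) g=1 f=7]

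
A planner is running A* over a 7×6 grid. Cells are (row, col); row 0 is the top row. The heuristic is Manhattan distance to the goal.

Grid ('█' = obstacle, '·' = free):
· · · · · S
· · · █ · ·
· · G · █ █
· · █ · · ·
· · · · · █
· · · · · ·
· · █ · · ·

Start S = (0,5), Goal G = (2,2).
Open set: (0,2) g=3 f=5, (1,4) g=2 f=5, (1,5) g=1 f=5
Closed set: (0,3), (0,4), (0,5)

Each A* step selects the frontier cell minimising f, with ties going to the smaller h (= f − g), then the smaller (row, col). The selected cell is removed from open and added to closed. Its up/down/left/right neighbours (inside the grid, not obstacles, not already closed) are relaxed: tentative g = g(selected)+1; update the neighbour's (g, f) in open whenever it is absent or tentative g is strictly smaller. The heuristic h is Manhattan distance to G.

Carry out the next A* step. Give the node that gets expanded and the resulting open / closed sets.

step 1: expand (0,2) (f=5, h=2) → closed; open now [(0,1) g=4 f=7, (1,2) g=4 f=5, (1,4) g=2 f=5, (1,5) g=1 f=5]

expanded=(0,2); open=[(0,1) g=4 f=7, (1,2) g=4 f=5, (1,4) g=2 f=5, (1,5) g=1 f=5]; closed=[(0,2), (0,3), (0,4), (0,5)]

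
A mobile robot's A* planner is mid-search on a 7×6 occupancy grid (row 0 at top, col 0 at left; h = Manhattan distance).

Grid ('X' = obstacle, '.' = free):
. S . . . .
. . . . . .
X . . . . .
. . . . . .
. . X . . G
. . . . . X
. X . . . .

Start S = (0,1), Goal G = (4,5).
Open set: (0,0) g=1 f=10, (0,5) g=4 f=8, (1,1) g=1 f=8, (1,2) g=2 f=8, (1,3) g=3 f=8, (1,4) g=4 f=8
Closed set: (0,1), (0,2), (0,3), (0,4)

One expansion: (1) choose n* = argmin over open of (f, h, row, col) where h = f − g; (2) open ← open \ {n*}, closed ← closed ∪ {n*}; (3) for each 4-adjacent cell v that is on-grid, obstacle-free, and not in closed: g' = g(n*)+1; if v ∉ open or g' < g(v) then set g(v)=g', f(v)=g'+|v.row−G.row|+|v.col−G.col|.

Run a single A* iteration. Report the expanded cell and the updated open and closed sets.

step 1: expand (0,5) (f=8, h=4) → closed; open now [(0,0) g=1 f=10, (1,1) g=1 f=8, (1,2) g=2 f=8, (1,3) g=3 f=8, (1,4) g=4 f=8, (1,5) g=5 f=8]

expanded=(0,5); open=[(0,0) g=1 f=10, (1,1) g=1 f=8, (1,2) g=2 f=8, (1,3) g=3 f=8, (1,4) g=4 f=8, (1,5) g=5 f=8]; closed=[(0,1), (0,2), (0,3), (0,4), (0,5)]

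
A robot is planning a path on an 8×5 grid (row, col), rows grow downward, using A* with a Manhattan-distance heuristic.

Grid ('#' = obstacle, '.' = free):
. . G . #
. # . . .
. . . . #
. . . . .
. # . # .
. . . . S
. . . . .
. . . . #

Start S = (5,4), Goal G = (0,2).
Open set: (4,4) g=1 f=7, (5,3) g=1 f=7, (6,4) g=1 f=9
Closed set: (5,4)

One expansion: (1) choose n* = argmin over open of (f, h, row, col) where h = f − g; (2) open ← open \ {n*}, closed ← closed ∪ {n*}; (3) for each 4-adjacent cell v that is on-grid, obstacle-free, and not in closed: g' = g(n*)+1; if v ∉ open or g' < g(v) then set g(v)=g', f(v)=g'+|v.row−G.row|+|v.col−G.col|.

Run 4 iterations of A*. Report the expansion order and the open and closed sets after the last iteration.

step 1: expand (4,4) (f=7, h=6) → closed; open now [(3,4) g=2 f=7, (5,3) g=1 f=7, (6,4) g=1 f=9]
step 2: expand (3,4) (f=7, h=5) → closed; open now [(3,3) g=3 f=7, (5,3) g=1 f=7, (6,4) g=1 f=9]
step 3: expand (3,3) (f=7, h=4) → closed; open now [(2,3) g=4 f=7, (3,2) g=4 f=7, (5,3) g=1 f=7, (6,4) g=1 f=9]
step 4: expand (2,3) (f=7, h=3) → closed; open now [(1,3) g=5 f=7, (2,2) g=5 f=7, (3,2) g=4 f=7, (5,3) g=1 f=7, (6,4) g=1 f=9]

order=[(4,4) → (3,4) → (3,3) → (2,3)]; open=[(1,3) g=5 f=7, (2,2) g=5 f=7, (3,2) g=4 f=7, (5,3) g=1 f=7, (6,4) g=1 f=9]; closed=[(2,3), (3,3), (3,4), (4,4), (5,4)]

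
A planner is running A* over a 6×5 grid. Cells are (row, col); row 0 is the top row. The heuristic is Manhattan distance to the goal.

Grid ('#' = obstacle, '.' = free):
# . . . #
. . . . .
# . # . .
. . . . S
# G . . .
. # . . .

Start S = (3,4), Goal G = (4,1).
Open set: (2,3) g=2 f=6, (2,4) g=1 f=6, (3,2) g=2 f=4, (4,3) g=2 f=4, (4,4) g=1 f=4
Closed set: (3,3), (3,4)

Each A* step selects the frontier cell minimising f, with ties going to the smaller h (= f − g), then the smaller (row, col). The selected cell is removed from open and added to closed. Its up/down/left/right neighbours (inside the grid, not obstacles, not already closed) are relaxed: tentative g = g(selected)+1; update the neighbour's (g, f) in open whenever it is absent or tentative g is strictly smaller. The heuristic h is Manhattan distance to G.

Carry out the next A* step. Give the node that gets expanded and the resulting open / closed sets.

step 1: expand (3,2) (f=4, h=2) → closed; open now [(2,3) g=2 f=6, (2,4) g=1 f=6, (3,1) g=3 f=4, (4,2) g=3 f=4, (4,3) g=2 f=4, (4,4) g=1 f=4]

expanded=(3,2); open=[(2,3) g=2 f=6, (2,4) g=1 f=6, (3,1) g=3 f=4, (4,2) g=3 f=4, (4,3) g=2 f=4, (4,4) g=1 f=4]; closed=[(3,2), (3,3), (3,4)]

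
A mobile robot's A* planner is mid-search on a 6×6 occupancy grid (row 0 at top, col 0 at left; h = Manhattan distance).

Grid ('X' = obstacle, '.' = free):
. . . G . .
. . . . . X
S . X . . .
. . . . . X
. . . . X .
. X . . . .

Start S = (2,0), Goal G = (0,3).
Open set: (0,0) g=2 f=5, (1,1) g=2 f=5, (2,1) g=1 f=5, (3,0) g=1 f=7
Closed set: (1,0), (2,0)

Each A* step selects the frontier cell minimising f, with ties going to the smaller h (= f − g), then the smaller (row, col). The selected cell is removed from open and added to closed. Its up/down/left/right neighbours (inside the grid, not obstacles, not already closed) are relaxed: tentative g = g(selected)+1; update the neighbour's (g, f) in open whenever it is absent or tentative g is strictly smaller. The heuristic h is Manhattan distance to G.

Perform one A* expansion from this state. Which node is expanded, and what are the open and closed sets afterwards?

expanded=(0,0); open=[(0,1) g=3 f=5, (1,1) g=2 f=5, (2,1) g=1 f=5, (3,0) g=1 f=7]; closed=[(0,0), (1,0), (2,0)]

step 1: expand (0,0) (f=5, h=3) → closed; open now [(0,1) g=3 f=5, (1,1) g=2 f=5, (2,1) g=1 f=5, (3,0) g=1 f=7]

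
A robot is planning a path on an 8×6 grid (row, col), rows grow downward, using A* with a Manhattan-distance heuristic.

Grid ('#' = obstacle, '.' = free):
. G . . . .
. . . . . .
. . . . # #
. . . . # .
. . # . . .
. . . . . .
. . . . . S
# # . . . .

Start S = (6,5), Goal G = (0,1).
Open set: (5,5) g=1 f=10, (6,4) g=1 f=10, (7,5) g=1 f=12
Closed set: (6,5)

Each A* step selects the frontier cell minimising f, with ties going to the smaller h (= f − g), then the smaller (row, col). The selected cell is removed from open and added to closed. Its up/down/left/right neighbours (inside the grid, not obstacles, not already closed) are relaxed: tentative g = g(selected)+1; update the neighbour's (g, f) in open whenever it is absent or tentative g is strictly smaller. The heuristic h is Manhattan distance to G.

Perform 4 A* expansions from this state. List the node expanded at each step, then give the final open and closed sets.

order=[(5,5) → (4,5) → (3,5) → (4,4)]; open=[(4,3) g=4 f=10, (5,4) g=2 f=10, (6,4) g=1 f=10, (7,5) g=1 f=12]; closed=[(3,5), (4,4), (4,5), (5,5), (6,5)]

step 1: expand (5,5) (f=10, h=9) → closed; open now [(4,5) g=2 f=10, (5,4) g=2 f=10, (6,4) g=1 f=10, (7,5) g=1 f=12]
step 2: expand (4,5) (f=10, h=8) → closed; open now [(3,5) g=3 f=10, (4,4) g=3 f=10, (5,4) g=2 f=10, (6,4) g=1 f=10, (7,5) g=1 f=12]
step 3: expand (3,5) (f=10, h=7) → closed; open now [(4,4) g=3 f=10, (5,4) g=2 f=10, (6,4) g=1 f=10, (7,5) g=1 f=12]
step 4: expand (4,4) (f=10, h=7) → closed; open now [(4,3) g=4 f=10, (5,4) g=2 f=10, (6,4) g=1 f=10, (7,5) g=1 f=12]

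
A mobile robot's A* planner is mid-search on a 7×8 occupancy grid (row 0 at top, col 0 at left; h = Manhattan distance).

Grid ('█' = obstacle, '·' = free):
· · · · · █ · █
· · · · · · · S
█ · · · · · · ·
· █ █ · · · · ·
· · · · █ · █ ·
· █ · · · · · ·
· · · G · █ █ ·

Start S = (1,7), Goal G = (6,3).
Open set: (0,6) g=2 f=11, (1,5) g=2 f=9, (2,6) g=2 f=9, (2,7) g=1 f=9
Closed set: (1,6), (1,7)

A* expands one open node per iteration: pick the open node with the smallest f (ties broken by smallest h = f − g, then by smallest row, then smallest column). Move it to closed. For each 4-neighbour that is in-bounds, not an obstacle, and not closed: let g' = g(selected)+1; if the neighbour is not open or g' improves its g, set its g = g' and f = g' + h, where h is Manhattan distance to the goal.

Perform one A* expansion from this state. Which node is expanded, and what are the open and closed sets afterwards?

expanded=(1,5); open=[(0,6) g=2 f=11, (1,4) g=3 f=9, (2,5) g=3 f=9, (2,6) g=2 f=9, (2,7) g=1 f=9]; closed=[(1,5), (1,6), (1,7)]

step 1: expand (1,5) (f=9, h=7) → closed; open now [(0,6) g=2 f=11, (1,4) g=3 f=9, (2,5) g=3 f=9, (2,6) g=2 f=9, (2,7) g=1 f=9]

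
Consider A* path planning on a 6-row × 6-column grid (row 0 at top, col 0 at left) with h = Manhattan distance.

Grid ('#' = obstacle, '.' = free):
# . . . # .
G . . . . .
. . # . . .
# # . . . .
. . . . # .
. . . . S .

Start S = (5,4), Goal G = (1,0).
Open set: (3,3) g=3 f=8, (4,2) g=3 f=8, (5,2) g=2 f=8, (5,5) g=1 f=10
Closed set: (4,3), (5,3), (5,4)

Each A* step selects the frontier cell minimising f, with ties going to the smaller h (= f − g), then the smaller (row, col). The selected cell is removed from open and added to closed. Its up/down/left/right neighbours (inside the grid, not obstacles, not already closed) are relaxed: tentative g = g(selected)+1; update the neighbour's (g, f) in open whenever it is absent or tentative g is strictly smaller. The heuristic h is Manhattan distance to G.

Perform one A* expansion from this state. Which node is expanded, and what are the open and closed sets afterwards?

step 1: expand (3,3) (f=8, h=5) → closed; open now [(2,3) g=4 f=8, (3,2) g=4 f=8, (3,4) g=4 f=10, (4,2) g=3 f=8, (5,2) g=2 f=8, (5,5) g=1 f=10]

expanded=(3,3); open=[(2,3) g=4 f=8, (3,2) g=4 f=8, (3,4) g=4 f=10, (4,2) g=3 f=8, (5,2) g=2 f=8, (5,5) g=1 f=10]; closed=[(3,3), (4,3), (5,3), (5,4)]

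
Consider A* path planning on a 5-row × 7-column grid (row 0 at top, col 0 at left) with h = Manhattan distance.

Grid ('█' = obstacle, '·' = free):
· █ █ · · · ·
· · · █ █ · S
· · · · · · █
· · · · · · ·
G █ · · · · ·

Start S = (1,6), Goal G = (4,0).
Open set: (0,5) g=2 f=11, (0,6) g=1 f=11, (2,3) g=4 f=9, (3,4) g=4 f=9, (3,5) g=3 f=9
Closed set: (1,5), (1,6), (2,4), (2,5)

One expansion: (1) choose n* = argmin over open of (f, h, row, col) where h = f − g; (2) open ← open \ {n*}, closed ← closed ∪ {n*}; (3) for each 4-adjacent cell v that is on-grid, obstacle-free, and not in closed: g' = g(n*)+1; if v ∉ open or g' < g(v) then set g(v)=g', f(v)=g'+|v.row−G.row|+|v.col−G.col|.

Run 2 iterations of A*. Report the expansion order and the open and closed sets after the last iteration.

order=[(2,3) → (2,2)]; open=[(0,5) g=2 f=11, (0,6) g=1 f=11, (1,2) g=6 f=11, (2,1) g=6 f=9, (3,2) g=6 f=9, (3,3) g=5 f=9, (3,4) g=4 f=9, (3,5) g=3 f=9]; closed=[(1,5), (1,6), (2,2), (2,3), (2,4), (2,5)]

step 1: expand (2,3) (f=9, h=5) → closed; open now [(0,5) g=2 f=11, (0,6) g=1 f=11, (2,2) g=5 f=9, (3,3) g=5 f=9, (3,4) g=4 f=9, (3,5) g=3 f=9]
step 2: expand (2,2) (f=9, h=4) → closed; open now [(0,5) g=2 f=11, (0,6) g=1 f=11, (1,2) g=6 f=11, (2,1) g=6 f=9, (3,2) g=6 f=9, (3,3) g=5 f=9, (3,4) g=4 f=9, (3,5) g=3 f=9]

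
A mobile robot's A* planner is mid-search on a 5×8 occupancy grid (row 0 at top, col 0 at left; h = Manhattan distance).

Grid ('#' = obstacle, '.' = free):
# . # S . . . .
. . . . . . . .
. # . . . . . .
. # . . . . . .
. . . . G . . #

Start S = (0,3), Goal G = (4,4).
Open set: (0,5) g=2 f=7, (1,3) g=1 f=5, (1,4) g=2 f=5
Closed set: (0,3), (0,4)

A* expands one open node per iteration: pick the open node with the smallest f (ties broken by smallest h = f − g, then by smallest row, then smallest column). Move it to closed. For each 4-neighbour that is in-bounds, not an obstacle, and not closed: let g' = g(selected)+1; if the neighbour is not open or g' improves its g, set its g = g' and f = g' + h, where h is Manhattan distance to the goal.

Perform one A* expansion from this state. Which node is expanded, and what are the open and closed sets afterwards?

step 1: expand (1,4) (f=5, h=3) → closed; open now [(0,5) g=2 f=7, (1,3) g=1 f=5, (1,5) g=3 f=7, (2,4) g=3 f=5]

expanded=(1,4); open=[(0,5) g=2 f=7, (1,3) g=1 f=5, (1,5) g=3 f=7, (2,4) g=3 f=5]; closed=[(0,3), (0,4), (1,4)]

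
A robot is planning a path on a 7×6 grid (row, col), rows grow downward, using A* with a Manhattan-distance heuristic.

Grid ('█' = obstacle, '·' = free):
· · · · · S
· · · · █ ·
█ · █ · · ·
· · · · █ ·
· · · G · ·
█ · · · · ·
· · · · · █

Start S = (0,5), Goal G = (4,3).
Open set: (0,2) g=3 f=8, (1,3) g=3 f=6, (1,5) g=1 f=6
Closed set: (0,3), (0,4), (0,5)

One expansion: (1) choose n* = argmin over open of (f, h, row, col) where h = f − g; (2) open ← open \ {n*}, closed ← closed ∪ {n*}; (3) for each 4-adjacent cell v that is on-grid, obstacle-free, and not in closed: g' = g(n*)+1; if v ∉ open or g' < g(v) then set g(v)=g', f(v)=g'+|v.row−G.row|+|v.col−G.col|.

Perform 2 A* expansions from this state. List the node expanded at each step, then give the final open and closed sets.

step 1: expand (1,3) (f=6, h=3) → closed; open now [(0,2) g=3 f=8, (1,2) g=4 f=8, (1,5) g=1 f=6, (2,3) g=4 f=6]
step 2: expand (2,3) (f=6, h=2) → closed; open now [(0,2) g=3 f=8, (1,2) g=4 f=8, (1,5) g=1 f=6, (2,4) g=5 f=8, (3,3) g=5 f=6]

order=[(1,3) → (2,3)]; open=[(0,2) g=3 f=8, (1,2) g=4 f=8, (1,5) g=1 f=6, (2,4) g=5 f=8, (3,3) g=5 f=6]; closed=[(0,3), (0,4), (0,5), (1,3), (2,3)]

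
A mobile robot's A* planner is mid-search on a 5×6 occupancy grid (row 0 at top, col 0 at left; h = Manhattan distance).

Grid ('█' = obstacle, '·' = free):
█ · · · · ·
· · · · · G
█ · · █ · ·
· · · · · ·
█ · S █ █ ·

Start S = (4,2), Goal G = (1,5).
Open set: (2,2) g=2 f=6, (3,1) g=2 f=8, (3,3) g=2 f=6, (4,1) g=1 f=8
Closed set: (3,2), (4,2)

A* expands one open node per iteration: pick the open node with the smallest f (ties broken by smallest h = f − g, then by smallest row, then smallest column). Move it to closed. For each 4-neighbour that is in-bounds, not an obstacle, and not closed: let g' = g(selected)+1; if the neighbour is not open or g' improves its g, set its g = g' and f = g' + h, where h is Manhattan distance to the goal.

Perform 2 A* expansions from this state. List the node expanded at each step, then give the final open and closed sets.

order=[(2,2) → (1,2)]; open=[(0,2) g=4 f=8, (1,1) g=4 f=8, (1,3) g=4 f=6, (2,1) g=3 f=8, (3,1) g=2 f=8, (3,3) g=2 f=6, (4,1) g=1 f=8]; closed=[(1,2), (2,2), (3,2), (4,2)]

step 1: expand (2,2) (f=6, h=4) → closed; open now [(1,2) g=3 f=6, (2,1) g=3 f=8, (3,1) g=2 f=8, (3,3) g=2 f=6, (4,1) g=1 f=8]
step 2: expand (1,2) (f=6, h=3) → closed; open now [(0,2) g=4 f=8, (1,1) g=4 f=8, (1,3) g=4 f=6, (2,1) g=3 f=8, (3,1) g=2 f=8, (3,3) g=2 f=6, (4,1) g=1 f=8]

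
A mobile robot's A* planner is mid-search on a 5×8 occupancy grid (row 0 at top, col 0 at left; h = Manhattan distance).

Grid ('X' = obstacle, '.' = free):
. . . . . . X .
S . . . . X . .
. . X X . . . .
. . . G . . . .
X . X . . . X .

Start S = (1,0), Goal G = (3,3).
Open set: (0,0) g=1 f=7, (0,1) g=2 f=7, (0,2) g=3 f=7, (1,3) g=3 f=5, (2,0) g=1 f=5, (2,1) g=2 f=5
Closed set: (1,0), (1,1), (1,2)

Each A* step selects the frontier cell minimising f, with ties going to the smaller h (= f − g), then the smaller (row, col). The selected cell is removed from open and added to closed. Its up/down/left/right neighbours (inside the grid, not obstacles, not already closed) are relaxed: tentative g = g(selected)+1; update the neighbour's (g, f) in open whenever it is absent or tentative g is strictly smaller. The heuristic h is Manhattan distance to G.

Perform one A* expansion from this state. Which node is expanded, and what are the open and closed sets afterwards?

expanded=(1,3); open=[(0,0) g=1 f=7, (0,1) g=2 f=7, (0,2) g=3 f=7, (0,3) g=4 f=7, (1,4) g=4 f=7, (2,0) g=1 f=5, (2,1) g=2 f=5]; closed=[(1,0), (1,1), (1,2), (1,3)]

step 1: expand (1,3) (f=5, h=2) → closed; open now [(0,0) g=1 f=7, (0,1) g=2 f=7, (0,2) g=3 f=7, (0,3) g=4 f=7, (1,4) g=4 f=7, (2,0) g=1 f=5, (2,1) g=2 f=5]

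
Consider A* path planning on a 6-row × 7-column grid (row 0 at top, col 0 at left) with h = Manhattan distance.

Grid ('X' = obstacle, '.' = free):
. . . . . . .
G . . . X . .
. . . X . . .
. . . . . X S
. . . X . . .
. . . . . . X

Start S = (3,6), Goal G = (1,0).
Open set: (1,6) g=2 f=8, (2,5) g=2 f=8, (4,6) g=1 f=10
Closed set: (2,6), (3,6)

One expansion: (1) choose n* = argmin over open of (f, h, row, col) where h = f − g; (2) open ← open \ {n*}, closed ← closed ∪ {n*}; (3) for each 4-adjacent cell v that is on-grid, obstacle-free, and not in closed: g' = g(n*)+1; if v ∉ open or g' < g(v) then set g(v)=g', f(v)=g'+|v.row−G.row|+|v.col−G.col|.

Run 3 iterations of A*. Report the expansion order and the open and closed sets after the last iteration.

order=[(1,6) → (1,5) → (2,5)]; open=[(0,5) g=4 f=10, (0,6) g=3 f=10, (2,4) g=3 f=8, (4,6) g=1 f=10]; closed=[(1,5), (1,6), (2,5), (2,6), (3,6)]

step 1: expand (1,6) (f=8, h=6) → closed; open now [(0,6) g=3 f=10, (1,5) g=3 f=8, (2,5) g=2 f=8, (4,6) g=1 f=10]
step 2: expand (1,5) (f=8, h=5) → closed; open now [(0,5) g=4 f=10, (0,6) g=3 f=10, (2,5) g=2 f=8, (4,6) g=1 f=10]
step 3: expand (2,5) (f=8, h=6) → closed; open now [(0,5) g=4 f=10, (0,6) g=3 f=10, (2,4) g=3 f=8, (4,6) g=1 f=10]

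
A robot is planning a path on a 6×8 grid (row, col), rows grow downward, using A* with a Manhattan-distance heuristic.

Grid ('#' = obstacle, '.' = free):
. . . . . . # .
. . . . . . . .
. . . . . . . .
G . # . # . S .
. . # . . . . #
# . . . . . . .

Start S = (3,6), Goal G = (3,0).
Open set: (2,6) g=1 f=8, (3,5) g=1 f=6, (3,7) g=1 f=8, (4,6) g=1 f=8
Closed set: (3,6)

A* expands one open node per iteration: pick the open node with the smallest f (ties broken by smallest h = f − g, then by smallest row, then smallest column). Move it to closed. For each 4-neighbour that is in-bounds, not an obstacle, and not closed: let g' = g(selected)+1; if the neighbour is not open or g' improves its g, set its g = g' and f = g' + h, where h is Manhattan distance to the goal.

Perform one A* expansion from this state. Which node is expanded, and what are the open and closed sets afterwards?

step 1: expand (3,5) (f=6, h=5) → closed; open now [(2,5) g=2 f=8, (2,6) g=1 f=8, (3,7) g=1 f=8, (4,5) g=2 f=8, (4,6) g=1 f=8]

expanded=(3,5); open=[(2,5) g=2 f=8, (2,6) g=1 f=8, (3,7) g=1 f=8, (4,5) g=2 f=8, (4,6) g=1 f=8]; closed=[(3,5), (3,6)]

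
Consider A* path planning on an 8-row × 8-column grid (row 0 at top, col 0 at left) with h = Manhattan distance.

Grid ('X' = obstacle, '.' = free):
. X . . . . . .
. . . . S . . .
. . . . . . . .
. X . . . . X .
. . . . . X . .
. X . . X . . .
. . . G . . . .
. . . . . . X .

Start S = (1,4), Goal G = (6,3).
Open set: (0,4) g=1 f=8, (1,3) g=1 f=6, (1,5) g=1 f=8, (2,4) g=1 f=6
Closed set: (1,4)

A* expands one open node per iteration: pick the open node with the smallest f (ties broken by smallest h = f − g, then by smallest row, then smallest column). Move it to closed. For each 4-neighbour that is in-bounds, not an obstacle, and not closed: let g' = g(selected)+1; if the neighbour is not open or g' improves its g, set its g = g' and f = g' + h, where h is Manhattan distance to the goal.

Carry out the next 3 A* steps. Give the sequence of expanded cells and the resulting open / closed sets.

step 1: expand (1,3) (f=6, h=5) → closed; open now [(0,3) g=2 f=8, (0,4) g=1 f=8, (1,2) g=2 f=8, (1,5) g=1 f=8, (2,3) g=2 f=6, (2,4) g=1 f=6]
step 2: expand (2,3) (f=6, h=4) → closed; open now [(0,3) g=2 f=8, (0,4) g=1 f=8, (1,2) g=2 f=8, (1,5) g=1 f=8, (2,2) g=3 f=8, (2,4) g=1 f=6, (3,3) g=3 f=6]
step 3: expand (3,3) (f=6, h=3) → closed; open now [(0,3) g=2 f=8, (0,4) g=1 f=8, (1,2) g=2 f=8, (1,5) g=1 f=8, (2,2) g=3 f=8, (2,4) g=1 f=6, (3,2) g=4 f=8, (3,4) g=4 f=8, (4,3) g=4 f=6]

order=[(1,3) → (2,3) → (3,3)]; open=[(0,3) g=2 f=8, (0,4) g=1 f=8, (1,2) g=2 f=8, (1,5) g=1 f=8, (2,2) g=3 f=8, (2,4) g=1 f=6, (3,2) g=4 f=8, (3,4) g=4 f=8, (4,3) g=4 f=6]; closed=[(1,3), (1,4), (2,3), (3,3)]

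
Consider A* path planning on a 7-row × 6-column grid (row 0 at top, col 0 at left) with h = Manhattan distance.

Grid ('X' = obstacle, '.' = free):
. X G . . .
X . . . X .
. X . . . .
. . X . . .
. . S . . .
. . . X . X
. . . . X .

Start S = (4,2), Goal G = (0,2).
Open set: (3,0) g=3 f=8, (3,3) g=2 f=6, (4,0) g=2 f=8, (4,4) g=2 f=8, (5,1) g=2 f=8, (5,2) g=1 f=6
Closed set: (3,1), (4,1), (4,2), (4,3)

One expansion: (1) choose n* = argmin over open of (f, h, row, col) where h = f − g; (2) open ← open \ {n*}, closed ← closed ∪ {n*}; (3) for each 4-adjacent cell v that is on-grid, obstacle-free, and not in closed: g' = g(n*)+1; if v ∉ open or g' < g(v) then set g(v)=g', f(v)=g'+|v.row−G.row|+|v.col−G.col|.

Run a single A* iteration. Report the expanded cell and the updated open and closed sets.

step 1: expand (3,3) (f=6, h=4) → closed; open now [(2,3) g=3 f=6, (3,0) g=3 f=8, (3,4) g=3 f=8, (4,0) g=2 f=8, (4,4) g=2 f=8, (5,1) g=2 f=8, (5,2) g=1 f=6]

expanded=(3,3); open=[(2,3) g=3 f=6, (3,0) g=3 f=8, (3,4) g=3 f=8, (4,0) g=2 f=8, (4,4) g=2 f=8, (5,1) g=2 f=8, (5,2) g=1 f=6]; closed=[(3,1), (3,3), (4,1), (4,2), (4,3)]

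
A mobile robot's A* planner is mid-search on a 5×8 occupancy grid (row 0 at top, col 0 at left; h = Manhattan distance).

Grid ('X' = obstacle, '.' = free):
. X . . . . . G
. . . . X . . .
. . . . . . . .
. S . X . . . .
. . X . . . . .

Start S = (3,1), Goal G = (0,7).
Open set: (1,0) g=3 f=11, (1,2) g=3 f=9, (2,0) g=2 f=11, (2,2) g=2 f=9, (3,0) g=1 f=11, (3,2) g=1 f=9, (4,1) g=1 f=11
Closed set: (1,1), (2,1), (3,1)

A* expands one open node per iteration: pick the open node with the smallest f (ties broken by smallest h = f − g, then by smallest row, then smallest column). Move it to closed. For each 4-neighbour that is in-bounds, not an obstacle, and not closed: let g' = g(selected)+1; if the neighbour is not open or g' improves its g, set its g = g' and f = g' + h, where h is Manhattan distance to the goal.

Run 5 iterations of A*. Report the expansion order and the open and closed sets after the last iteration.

step 1: expand (1,2) (f=9, h=6) → closed; open now [(0,2) g=4 f=9, (1,0) g=3 f=11, (1,3) g=4 f=9, (2,0) g=2 f=11, (2,2) g=2 f=9, (3,0) g=1 f=11, (3,2) g=1 f=9, (4,1) g=1 f=11]
step 2: expand (0,2) (f=9, h=5) → closed; open now [(0,3) g=5 f=9, (1,0) g=3 f=11, (1,3) g=4 f=9, (2,0) g=2 f=11, (2,2) g=2 f=9, (3,0) g=1 f=11, (3,2) g=1 f=9, (4,1) g=1 f=11]
step 3: expand (0,3) (f=9, h=4) → closed; open now [(0,4) g=6 f=9, (1,0) g=3 f=11, (1,3) g=4 f=9, (2,0) g=2 f=11, (2,2) g=2 f=9, (3,0) g=1 f=11, (3,2) g=1 f=9, (4,1) g=1 f=11]
step 4: expand (0,4) (f=9, h=3) → closed; open now [(0,5) g=7 f=9, (1,0) g=3 f=11, (1,3) g=4 f=9, (2,0) g=2 f=11, (2,2) g=2 f=9, (3,0) g=1 f=11, (3,2) g=1 f=9, (4,1) g=1 f=11]
step 5: expand (0,5) (f=9, h=2) → closed; open now [(0,6) g=8 f=9, (1,0) g=3 f=11, (1,3) g=4 f=9, (1,5) g=8 f=11, (2,0) g=2 f=11, (2,2) g=2 f=9, (3,0) g=1 f=11, (3,2) g=1 f=9, (4,1) g=1 f=11]

order=[(1,2) → (0,2) → (0,3) → (0,4) → (0,5)]; open=[(0,6) g=8 f=9, (1,0) g=3 f=11, (1,3) g=4 f=9, (1,5) g=8 f=11, (2,0) g=2 f=11, (2,2) g=2 f=9, (3,0) g=1 f=11, (3,2) g=1 f=9, (4,1) g=1 f=11]; closed=[(0,2), (0,3), (0,4), (0,5), (1,1), (1,2), (2,1), (3,1)]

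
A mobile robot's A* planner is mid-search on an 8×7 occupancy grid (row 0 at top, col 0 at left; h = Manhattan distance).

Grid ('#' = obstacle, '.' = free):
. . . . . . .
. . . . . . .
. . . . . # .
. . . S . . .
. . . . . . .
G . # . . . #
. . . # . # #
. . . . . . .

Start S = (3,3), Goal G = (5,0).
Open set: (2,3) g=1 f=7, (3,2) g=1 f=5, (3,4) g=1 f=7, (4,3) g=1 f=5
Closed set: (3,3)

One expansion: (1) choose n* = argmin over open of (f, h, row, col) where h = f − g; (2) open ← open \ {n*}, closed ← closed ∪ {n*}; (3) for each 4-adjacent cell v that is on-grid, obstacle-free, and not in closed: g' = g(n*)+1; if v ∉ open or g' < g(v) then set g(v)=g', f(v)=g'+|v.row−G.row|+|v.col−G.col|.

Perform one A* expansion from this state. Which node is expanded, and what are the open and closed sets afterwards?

step 1: expand (3,2) (f=5, h=4) → closed; open now [(2,2) g=2 f=7, (2,3) g=1 f=7, (3,1) g=2 f=5, (3,4) g=1 f=7, (4,2) g=2 f=5, (4,3) g=1 f=5]

expanded=(3,2); open=[(2,2) g=2 f=7, (2,3) g=1 f=7, (3,1) g=2 f=5, (3,4) g=1 f=7, (4,2) g=2 f=5, (4,3) g=1 f=5]; closed=[(3,2), (3,3)]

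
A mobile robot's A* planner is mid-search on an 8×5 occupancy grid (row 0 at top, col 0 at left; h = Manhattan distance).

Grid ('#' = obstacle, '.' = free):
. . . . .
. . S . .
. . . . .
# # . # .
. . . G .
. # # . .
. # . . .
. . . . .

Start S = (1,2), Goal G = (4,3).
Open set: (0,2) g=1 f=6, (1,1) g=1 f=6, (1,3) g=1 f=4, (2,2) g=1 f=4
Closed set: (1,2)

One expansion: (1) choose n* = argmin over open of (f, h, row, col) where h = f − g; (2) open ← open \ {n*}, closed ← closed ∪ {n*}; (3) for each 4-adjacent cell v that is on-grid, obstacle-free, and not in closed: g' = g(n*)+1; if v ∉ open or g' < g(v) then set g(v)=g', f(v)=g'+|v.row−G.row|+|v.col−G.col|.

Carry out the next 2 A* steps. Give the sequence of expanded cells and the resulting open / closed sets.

order=[(1,3) → (2,3)]; open=[(0,2) g=1 f=6, (0,3) g=2 f=6, (1,1) g=1 f=6, (1,4) g=2 f=6, (2,2) g=1 f=4, (2,4) g=3 f=6]; closed=[(1,2), (1,3), (2,3)]

step 1: expand (1,3) (f=4, h=3) → closed; open now [(0,2) g=1 f=6, (0,3) g=2 f=6, (1,1) g=1 f=6, (1,4) g=2 f=6, (2,2) g=1 f=4, (2,3) g=2 f=4]
step 2: expand (2,3) (f=4, h=2) → closed; open now [(0,2) g=1 f=6, (0,3) g=2 f=6, (1,1) g=1 f=6, (1,4) g=2 f=6, (2,2) g=1 f=4, (2,4) g=3 f=6]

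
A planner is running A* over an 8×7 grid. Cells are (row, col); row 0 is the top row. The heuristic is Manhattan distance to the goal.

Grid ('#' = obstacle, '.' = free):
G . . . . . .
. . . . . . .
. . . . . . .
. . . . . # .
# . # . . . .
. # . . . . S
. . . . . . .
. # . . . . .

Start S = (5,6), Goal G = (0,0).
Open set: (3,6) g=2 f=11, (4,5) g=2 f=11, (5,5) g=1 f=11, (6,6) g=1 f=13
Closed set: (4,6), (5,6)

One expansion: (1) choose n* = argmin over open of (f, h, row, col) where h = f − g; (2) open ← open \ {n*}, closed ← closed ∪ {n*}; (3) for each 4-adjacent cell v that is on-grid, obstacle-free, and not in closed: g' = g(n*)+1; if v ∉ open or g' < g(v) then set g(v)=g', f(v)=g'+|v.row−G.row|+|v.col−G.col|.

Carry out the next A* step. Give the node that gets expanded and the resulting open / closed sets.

step 1: expand (3,6) (f=11, h=9) → closed; open now [(2,6) g=3 f=11, (4,5) g=2 f=11, (5,5) g=1 f=11, (6,6) g=1 f=13]

expanded=(3,6); open=[(2,6) g=3 f=11, (4,5) g=2 f=11, (5,5) g=1 f=11, (6,6) g=1 f=13]; closed=[(3,6), (4,6), (5,6)]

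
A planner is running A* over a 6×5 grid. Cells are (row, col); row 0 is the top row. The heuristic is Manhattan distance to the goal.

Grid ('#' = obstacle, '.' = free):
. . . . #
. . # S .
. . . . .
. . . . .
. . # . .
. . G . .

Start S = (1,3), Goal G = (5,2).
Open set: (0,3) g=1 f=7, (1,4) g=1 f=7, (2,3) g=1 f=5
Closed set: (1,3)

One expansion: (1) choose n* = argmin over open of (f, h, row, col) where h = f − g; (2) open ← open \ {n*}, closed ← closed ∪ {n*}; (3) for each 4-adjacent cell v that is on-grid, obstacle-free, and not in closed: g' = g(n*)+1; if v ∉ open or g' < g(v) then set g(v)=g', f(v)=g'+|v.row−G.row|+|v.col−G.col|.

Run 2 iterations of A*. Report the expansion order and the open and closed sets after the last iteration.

order=[(2,3) → (2,2)]; open=[(0,3) g=1 f=7, (1,4) g=1 f=7, (2,1) g=3 f=7, (2,4) g=2 f=7, (3,2) g=3 f=5, (3,3) g=2 f=5]; closed=[(1,3), (2,2), (2,3)]

step 1: expand (2,3) (f=5, h=4) → closed; open now [(0,3) g=1 f=7, (1,4) g=1 f=7, (2,2) g=2 f=5, (2,4) g=2 f=7, (3,3) g=2 f=5]
step 2: expand (2,2) (f=5, h=3) → closed; open now [(0,3) g=1 f=7, (1,4) g=1 f=7, (2,1) g=3 f=7, (2,4) g=2 f=7, (3,2) g=3 f=5, (3,3) g=2 f=5]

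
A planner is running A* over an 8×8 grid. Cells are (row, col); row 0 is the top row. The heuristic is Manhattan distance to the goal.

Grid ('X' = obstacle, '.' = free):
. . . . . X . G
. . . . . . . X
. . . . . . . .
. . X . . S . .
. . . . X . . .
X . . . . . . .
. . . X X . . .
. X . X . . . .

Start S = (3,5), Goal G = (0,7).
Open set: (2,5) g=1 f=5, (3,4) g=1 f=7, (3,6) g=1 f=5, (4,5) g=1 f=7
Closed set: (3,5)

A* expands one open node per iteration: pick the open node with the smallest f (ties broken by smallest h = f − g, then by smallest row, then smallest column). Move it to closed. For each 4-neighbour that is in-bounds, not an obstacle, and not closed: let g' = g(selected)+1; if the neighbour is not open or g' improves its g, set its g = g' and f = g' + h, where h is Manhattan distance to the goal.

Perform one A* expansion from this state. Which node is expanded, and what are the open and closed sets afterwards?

step 1: expand (2,5) (f=5, h=4) → closed; open now [(1,5) g=2 f=5, (2,4) g=2 f=7, (2,6) g=2 f=5, (3,4) g=1 f=7, (3,6) g=1 f=5, (4,5) g=1 f=7]

expanded=(2,5); open=[(1,5) g=2 f=5, (2,4) g=2 f=7, (2,6) g=2 f=5, (3,4) g=1 f=7, (3,6) g=1 f=5, (4,5) g=1 f=7]; closed=[(2,5), (3,5)]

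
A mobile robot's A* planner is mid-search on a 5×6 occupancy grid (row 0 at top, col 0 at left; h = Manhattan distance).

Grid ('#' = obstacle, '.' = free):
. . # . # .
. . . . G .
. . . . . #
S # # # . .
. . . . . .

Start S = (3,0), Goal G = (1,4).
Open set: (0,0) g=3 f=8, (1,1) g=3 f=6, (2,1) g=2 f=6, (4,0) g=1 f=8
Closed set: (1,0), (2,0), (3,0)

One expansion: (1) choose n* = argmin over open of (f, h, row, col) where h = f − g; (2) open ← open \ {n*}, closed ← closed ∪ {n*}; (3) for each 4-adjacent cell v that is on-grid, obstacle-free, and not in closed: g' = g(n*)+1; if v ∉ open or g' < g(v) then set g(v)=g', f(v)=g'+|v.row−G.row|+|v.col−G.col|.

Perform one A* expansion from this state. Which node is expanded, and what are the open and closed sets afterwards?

expanded=(1,1); open=[(0,0) g=3 f=8, (0,1) g=4 f=8, (1,2) g=4 f=6, (2,1) g=2 f=6, (4,0) g=1 f=8]; closed=[(1,0), (1,1), (2,0), (3,0)]

step 1: expand (1,1) (f=6, h=3) → closed; open now [(0,0) g=3 f=8, (0,1) g=4 f=8, (1,2) g=4 f=6, (2,1) g=2 f=6, (4,0) g=1 f=8]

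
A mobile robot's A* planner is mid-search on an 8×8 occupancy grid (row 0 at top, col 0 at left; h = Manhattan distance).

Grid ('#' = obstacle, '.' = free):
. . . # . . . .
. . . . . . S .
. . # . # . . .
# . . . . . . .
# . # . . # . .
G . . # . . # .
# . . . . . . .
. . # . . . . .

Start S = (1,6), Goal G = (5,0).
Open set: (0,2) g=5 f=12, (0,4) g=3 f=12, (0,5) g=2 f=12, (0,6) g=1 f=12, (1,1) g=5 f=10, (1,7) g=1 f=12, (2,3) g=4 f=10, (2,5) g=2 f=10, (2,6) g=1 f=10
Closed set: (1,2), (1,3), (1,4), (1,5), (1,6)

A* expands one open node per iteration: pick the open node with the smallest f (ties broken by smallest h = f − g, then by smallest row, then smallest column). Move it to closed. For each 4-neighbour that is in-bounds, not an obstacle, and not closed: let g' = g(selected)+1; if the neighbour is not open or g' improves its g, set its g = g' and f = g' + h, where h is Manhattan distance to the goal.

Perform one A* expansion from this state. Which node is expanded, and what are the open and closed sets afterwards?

step 1: expand (1,1) (f=10, h=5) → closed; open now [(0,1) g=6 f=12, (0,2) g=5 f=12, (0,4) g=3 f=12, (0,5) g=2 f=12, (0,6) g=1 f=12, (1,0) g=6 f=10, (1,7) g=1 f=12, (2,1) g=6 f=10, (2,3) g=4 f=10, (2,5) g=2 f=10, (2,6) g=1 f=10]

expanded=(1,1); open=[(0,1) g=6 f=12, (0,2) g=5 f=12, (0,4) g=3 f=12, (0,5) g=2 f=12, (0,6) g=1 f=12, (1,0) g=6 f=10, (1,7) g=1 f=12, (2,1) g=6 f=10, (2,3) g=4 f=10, (2,5) g=2 f=10, (2,6) g=1 f=10]; closed=[(1,1), (1,2), (1,3), (1,4), (1,5), (1,6)]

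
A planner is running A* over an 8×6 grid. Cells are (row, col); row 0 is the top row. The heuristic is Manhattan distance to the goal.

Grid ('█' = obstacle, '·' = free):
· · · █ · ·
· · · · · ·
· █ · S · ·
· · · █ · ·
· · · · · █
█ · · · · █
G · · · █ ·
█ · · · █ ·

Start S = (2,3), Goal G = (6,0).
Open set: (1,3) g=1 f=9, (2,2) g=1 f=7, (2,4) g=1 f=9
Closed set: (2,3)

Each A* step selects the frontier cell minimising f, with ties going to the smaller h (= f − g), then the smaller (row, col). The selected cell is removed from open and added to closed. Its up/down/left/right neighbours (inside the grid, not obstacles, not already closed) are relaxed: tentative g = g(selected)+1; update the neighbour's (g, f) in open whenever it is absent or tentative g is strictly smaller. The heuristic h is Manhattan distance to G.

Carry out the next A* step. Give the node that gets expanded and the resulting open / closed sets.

expanded=(2,2); open=[(1,2) g=2 f=9, (1,3) g=1 f=9, (2,4) g=1 f=9, (3,2) g=2 f=7]; closed=[(2,2), (2,3)]

step 1: expand (2,2) (f=7, h=6) → closed; open now [(1,2) g=2 f=9, (1,3) g=1 f=9, (2,4) g=1 f=9, (3,2) g=2 f=7]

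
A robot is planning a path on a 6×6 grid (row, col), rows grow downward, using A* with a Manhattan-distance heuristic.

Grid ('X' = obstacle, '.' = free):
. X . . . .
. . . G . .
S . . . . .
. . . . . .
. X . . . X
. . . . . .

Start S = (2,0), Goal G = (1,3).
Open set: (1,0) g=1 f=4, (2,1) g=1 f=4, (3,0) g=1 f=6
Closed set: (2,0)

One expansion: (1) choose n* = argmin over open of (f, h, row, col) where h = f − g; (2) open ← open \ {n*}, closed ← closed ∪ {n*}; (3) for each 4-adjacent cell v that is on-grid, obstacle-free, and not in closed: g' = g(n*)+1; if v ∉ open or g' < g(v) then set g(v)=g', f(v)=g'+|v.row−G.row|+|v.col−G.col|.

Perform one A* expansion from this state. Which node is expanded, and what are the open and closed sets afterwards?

expanded=(1,0); open=[(0,0) g=2 f=6, (1,1) g=2 f=4, (2,1) g=1 f=4, (3,0) g=1 f=6]; closed=[(1,0), (2,0)]

step 1: expand (1,0) (f=4, h=3) → closed; open now [(0,0) g=2 f=6, (1,1) g=2 f=4, (2,1) g=1 f=4, (3,0) g=1 f=6]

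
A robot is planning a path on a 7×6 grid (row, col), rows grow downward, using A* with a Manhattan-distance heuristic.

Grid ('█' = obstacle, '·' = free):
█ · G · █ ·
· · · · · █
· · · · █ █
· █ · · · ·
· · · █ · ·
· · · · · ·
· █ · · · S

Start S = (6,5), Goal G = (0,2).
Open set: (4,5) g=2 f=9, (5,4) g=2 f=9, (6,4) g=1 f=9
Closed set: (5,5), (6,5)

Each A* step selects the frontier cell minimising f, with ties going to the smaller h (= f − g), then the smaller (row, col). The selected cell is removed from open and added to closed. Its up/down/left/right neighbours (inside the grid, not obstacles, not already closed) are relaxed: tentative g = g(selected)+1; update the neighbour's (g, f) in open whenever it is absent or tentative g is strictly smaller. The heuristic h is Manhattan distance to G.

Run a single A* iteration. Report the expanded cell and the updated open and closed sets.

expanded=(4,5); open=[(3,5) g=3 f=9, (4,4) g=3 f=9, (5,4) g=2 f=9, (6,4) g=1 f=9]; closed=[(4,5), (5,5), (6,5)]

step 1: expand (4,5) (f=9, h=7) → closed; open now [(3,5) g=3 f=9, (4,4) g=3 f=9, (5,4) g=2 f=9, (6,4) g=1 f=9]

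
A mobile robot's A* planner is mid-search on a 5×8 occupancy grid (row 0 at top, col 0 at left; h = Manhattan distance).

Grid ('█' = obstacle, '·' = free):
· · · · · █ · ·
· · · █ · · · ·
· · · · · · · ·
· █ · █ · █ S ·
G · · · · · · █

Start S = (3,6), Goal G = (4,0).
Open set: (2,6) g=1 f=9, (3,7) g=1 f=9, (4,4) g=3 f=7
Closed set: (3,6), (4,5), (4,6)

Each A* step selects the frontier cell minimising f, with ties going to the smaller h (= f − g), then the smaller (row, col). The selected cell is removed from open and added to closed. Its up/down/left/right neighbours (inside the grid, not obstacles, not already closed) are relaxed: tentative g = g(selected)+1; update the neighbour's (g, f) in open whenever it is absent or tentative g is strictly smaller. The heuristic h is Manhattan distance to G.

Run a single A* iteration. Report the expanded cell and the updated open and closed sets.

expanded=(4,4); open=[(2,6) g=1 f=9, (3,4) g=4 f=9, (3,7) g=1 f=9, (4,3) g=4 f=7]; closed=[(3,6), (4,4), (4,5), (4,6)]

step 1: expand (4,4) (f=7, h=4) → closed; open now [(2,6) g=1 f=9, (3,4) g=4 f=9, (3,7) g=1 f=9, (4,3) g=4 f=7]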